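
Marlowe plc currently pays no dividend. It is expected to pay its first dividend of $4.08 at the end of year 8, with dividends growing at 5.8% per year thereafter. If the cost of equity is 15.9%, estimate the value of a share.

$14.38

Deferred-dividend DDM. At t=7 the remaining stream is a growing perpetuity with first payment D_8 = 4.08.
V_7 = D_8/(r−g) = 4.08/(0.159−0.058) = 40.3960
P₀ = V_7/(1+r)^7 = 40.3960/(1+0.159)^7 = 14.3799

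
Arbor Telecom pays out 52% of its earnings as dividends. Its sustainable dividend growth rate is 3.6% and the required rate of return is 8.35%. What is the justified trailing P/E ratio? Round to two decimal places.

Justified trailing P/E = b(1+g)/(r−g) = 0.52×(1+0.036)/(0.0835−0.036) = 11.3415

11.34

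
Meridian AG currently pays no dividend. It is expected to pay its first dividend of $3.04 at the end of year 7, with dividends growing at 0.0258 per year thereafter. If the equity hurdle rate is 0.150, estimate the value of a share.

$10.58

Deferred-dividend DDM. At t=6 the remaining stream is a growing perpetuity with first payment D_7 = 3.04.
V_6 = D_7/(r−g) = 3.04/(0.15−0.0258) = 24.4767
P₀ = V_6/(1+r)^6 = 24.4767/(1+0.15)^6 = 10.5819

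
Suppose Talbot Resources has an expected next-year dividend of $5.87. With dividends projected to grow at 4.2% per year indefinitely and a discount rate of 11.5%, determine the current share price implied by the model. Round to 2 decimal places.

$80.41

Gordon growth model: P₀ = D₁/(r − g), with D₁ = 5.87 given directly.
P₀ = 5.8700 / (0.115 − 0.042) = 5.8700 / 0.073 = 80.4110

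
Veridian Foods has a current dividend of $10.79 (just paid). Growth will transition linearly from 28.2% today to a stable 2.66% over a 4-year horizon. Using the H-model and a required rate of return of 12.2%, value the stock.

H-model: P₀ = D₀[(1+g_L) + H(g_S−g_L)]/(r−g_L), with H = 4/2 = 2.
P₀ = 10.79 × [(1+0.0266) + 2×(0.282−0.0266)] / (0.122−0.0266)
   = 10.79 × 1.5374 / 0.0954 = 173.8841

$173.88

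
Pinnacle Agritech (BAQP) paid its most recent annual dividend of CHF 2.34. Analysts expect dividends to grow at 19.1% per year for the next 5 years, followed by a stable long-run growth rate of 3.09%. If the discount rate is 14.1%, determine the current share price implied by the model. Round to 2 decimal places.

CHF 40.48

Two-stage DDM. Project D₁…D_5 at 0.191, terminal growth 0.0309, discount at r = 0.141.
D_1 = 2.7869
D_2 = 3.3192
D_3 = 3.9532
D_4 = 4.7083
D_5 = 5.6076
Terminal value at t=5: TV = D_6/(r−g) = 5.7808/(0.141−0.0309) = 52.5054
P₀ = 2.7869/(1+0.141)^1 + 3.3192/(1+0.141)^2 + 3.9532/(1+0.141)^3 + 4.7083/(1+0.141)^4 + 5.6076/(1+0.141)^5 + 52.5054/(1+0.141)^5 = 40.4814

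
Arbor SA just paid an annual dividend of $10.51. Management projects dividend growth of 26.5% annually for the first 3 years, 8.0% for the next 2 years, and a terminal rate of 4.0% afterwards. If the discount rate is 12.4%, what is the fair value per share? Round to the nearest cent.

$239.61

Three-stage DDM. Project D₁…D_5; terminal Gordon value at t=5 with g = 0.04; discount at r = 0.124.
D_1 = 13.2952
D_2 = 16.8184
D_3 = 21.2752
D_4 = 22.9772
D_5 = 24.8154
TV_5 = 25.8080/(0.124−0.04) = 307.2387
P₀ = Σ Dₜ/(1+r)ᵗ + TV_5/(1+r)^5 = 239.6061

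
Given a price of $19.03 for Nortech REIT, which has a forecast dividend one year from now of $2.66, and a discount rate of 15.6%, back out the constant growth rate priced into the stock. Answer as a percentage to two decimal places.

1.62%

From P₀ = D₁/(r − g), the implied growth is g = r − D₁/P₀.
g = 0.156 − 2.66/19.03 = 0.156 − 0.13978 = 0.01622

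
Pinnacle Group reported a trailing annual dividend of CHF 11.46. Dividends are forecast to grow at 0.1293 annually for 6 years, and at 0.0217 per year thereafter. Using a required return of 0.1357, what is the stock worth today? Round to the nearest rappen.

CHF 166.70

Two-stage DDM. Project D₁…D_6 at 0.1293, terminal growth 0.0217, discount at r = 0.1357.
D_1 = 12.9418
D_2 = 14.6151
D_3 = 16.5049
D_4 = 18.6390
D_5 = 21.0490
D_6 = 23.7706
Terminal value at t=6: TV = D_7/(r−g) = 24.2864/(0.1357−0.0217) = 213.0390
P₀ = 12.9418/(1+0.1357)^1 + 14.6151/(1+0.1357)^2 + 16.5049/(1+0.1357)^3 + 18.6390/(1+0.1357)^4 + 21.0490/(1+0.1357)^5 + 23.7706/(1+0.1357)^6 + 213.0390/(1+0.1357)^6 = 166.7000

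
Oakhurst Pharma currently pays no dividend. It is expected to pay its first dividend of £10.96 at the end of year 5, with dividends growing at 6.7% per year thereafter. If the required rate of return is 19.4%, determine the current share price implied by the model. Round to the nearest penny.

£42.46

Deferred-dividend DDM. At t=4 the remaining stream is a growing perpetuity with first payment D_5 = 10.96.
V_4 = D_5/(r−g) = 10.96/(0.194−0.067) = 86.2992
P₀ = V_4/(1+r)^4 = 86.2992/(1+0.194)^4 = 42.4609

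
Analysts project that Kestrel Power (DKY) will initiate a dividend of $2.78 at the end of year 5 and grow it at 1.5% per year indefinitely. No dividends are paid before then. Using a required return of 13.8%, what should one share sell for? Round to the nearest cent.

Deferred-dividend DDM. At t=4 the remaining stream is a growing perpetuity with first payment D_5 = 2.78.
V_4 = D_5/(r−g) = 2.78/(0.138−0.015) = 22.6016
P₀ = V_4/(1+r)^4 = 22.6016/(1+0.138)^4 = 13.4763

$13.48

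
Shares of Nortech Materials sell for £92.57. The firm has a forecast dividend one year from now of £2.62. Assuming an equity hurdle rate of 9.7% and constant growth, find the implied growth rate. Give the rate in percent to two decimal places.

From P₀ = D₁/(r − g), the implied growth is g = r − D₁/P₀.
g = 0.097 − 2.62/92.57 = 0.097 − 0.02830 = 0.06870

6.87%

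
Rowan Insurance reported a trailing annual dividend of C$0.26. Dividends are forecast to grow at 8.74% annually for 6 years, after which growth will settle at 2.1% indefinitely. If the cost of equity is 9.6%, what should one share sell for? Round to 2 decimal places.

Two-stage DDM. Project D₁…D_6 at 0.0874, terminal growth 0.021, discount at r = 0.096.
D_1 = 0.2827
D_2 = 0.3074
D_3 = 0.3343
D_4 = 0.3635
D_5 = 0.3953
D_6 = 0.4298
Terminal value at t=6: TV = D_7/(r−g) = 0.4389/(0.096−0.021) = 5.8516
P₀ = 0.2827/(1+0.096)^1 + 0.3074/(1+0.096)^2 + 0.3343/(1+0.096)^3 + 0.3635/(1+0.096)^4 + 0.3953/(1+0.096)^5 + 0.4298/(1+0.096)^6 + 5.8516/(1+0.096)^6 = 4.8938

C$4.89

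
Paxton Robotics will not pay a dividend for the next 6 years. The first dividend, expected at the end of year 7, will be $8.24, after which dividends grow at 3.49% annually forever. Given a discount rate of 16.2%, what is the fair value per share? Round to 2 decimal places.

$26.34

Deferred-dividend DDM. At t=6 the remaining stream is a growing perpetuity with first payment D_7 = 8.24.
V_6 = D_7/(r−g) = 8.24/(0.162−0.0349) = 64.8308
P₀ = V_6/(1+r)^6 = 64.8308/(1+0.162)^6 = 26.3357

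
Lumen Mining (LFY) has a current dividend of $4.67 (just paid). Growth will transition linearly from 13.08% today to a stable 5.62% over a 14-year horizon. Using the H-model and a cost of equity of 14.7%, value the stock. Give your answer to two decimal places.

$81.18

H-model: P₀ = D₀[(1+g_L) + H(g_S−g_L)]/(r−g_L), with H = 14/2 = 7.
P₀ = 4.67 × [(1+0.0562) + 7×(0.1308−0.0562)] / (0.147−0.0562)
   = 4.67 × 1.5784 / 0.0908 = 81.1798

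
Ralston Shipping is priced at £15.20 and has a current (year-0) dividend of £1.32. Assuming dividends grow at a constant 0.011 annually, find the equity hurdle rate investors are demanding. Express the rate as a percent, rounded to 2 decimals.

Rearranging the constant-growth DDM: r = D₁/P₀ + g.
D₁ = 1.32 × (1 + 0.011) = 1.3345.
r = 1.3345 / 15.20 + 0.011 = 0.08780 + 0.011 = 0.09880

9.88%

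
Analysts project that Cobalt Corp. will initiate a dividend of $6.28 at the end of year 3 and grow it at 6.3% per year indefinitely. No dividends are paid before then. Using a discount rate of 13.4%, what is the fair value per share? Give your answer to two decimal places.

$68.78

Deferred-dividend DDM. At t=2 the remaining stream is a growing perpetuity with first payment D_3 = 6.28.
V_2 = D_3/(r−g) = 6.28/(0.134−0.063) = 88.4507
P₀ = V_2/(1+r)^2 = 88.4507/(1+0.134)^2 = 68.7821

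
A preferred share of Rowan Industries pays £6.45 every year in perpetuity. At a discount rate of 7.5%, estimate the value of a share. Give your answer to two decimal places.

£86.00

Zero-growth DDM (perpetuity): P₀ = D/r = 6.45 / 0.075 = 86.0000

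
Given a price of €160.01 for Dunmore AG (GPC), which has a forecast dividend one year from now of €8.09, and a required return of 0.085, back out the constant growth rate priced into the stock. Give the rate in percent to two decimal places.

3.44%

From P₀ = D₁/(r − g), the implied growth is g = r − D₁/P₀.
g = 0.085 − 8.09/160.01 = 0.085 − 0.05056 = 0.03444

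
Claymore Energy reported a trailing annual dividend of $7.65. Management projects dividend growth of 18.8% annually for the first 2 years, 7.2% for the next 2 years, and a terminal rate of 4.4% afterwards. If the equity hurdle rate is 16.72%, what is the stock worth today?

Three-stage DDM. Project D₁…D_4; terminal Gordon value at t=4 with g = 0.044; discount at r = 0.1672.
D_1 = 9.0882
D_2 = 10.7968
D_3 = 11.5741
D_4 = 12.4075
TV_4 = 12.9534/(0.1672−0.044) = 105.1414
P₀ = Σ Dₜ/(1+r)ᵗ + TV_4/(1+r)^4 = 86.3242

$86.32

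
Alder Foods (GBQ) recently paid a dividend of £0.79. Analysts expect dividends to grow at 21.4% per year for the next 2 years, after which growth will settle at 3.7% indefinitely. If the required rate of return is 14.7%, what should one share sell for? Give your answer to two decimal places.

£10.06

Two-stage DDM. Project D₁…D_2 at 0.214, terminal growth 0.037, discount at r = 0.147.
D_1 = 0.9591
D_2 = 1.1643
Terminal value at t=2: TV = D_3/(r−g) = 1.2074/(0.147−0.037) = 10.9762
P₀ = 0.9591/(1+0.147)^1 + 1.1643/(1+0.147)^2 + 10.9762/(1+0.147)^2 = 10.0642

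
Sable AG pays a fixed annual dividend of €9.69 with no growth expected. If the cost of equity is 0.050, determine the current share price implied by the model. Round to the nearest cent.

€193.80

Zero-growth DDM (perpetuity): P₀ = D/r = 9.69 / 0.05 = 193.8000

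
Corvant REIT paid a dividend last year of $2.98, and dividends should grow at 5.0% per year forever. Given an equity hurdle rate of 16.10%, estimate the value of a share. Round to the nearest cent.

Gordon growth model: P₀ = D₁/(r − g). D₁ = 2.98 × (1 + 0.05) = 3.1290.
P₀ = 3.1290 / (0.161 − 0.05) = 3.1290 / 0.111 = 28.1892

$28.19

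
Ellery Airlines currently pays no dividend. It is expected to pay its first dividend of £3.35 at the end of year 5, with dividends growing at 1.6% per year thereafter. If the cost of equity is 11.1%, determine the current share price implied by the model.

£23.15

Deferred-dividend DDM. At t=4 the remaining stream is a growing perpetuity with first payment D_5 = 3.35.
V_4 = D_5/(r−g) = 3.35/(0.111−0.016) = 35.2632
P₀ = V_4/(1+r)^4 = 35.2632/(1+0.111)^4 = 23.1454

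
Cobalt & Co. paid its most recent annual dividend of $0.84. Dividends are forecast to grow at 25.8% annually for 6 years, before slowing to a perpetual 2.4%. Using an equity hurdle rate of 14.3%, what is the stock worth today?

Two-stage DDM. Project D₁…D_6 at 0.258, terminal growth 0.024, discount at r = 0.143.
D_1 = 1.0567
D_2 = 1.3294
D_3 = 1.6723
D_4 = 2.1038
D_5 = 2.6466
D_6 = 3.3294
Terminal value at t=6: TV = D_7/(r−g) = 3.4093/(0.143−0.024) = 28.6494
P₀ = 1.0567/(1+0.143)^1 + 1.3294/(1+0.143)^2 + 1.6723/(1+0.143)^3 + 2.1038/(1+0.143)^4 + 2.6466/(1+0.143)^5 + 3.3294/(1+0.143)^6 + 28.6494/(1+0.143)^6 = 19.9923

$19.99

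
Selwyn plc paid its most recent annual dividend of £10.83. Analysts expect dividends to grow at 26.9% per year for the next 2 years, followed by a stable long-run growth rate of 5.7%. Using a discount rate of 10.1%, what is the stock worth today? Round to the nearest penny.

Two-stage DDM. Project D₁…D_2 at 0.269, terminal growth 0.057, discount at r = 0.101.
D_1 = 13.7433
D_2 = 17.4402
Terminal value at t=2: TV = D_3/(r−g) = 18.4343/(0.101−0.057) = 418.9614
P₀ = 13.7433/(1+0.101)^1 + 17.4402/(1+0.101)^2 + 418.9614/(1+0.101)^2 = 372.4902

£372.49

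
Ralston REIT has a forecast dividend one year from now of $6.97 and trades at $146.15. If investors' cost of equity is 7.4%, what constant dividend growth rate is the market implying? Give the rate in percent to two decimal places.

From P₀ = D₁/(r − g), the implied growth is g = r − D₁/P₀.
g = 0.074 − 6.97/146.15 = 0.074 − 0.04769 = 0.02631

2.63%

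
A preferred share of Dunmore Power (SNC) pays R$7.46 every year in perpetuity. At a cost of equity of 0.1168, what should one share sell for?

R$63.87

Zero-growth DDM (perpetuity): P₀ = D/r = 7.46 / 0.1168 = 63.8699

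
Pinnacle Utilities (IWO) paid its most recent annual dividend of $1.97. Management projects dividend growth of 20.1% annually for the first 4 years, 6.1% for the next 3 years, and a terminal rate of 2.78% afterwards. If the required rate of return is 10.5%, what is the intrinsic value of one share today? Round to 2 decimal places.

$49.75

Three-stage DDM. Project D₁…D_7; terminal Gordon value at t=7 with g = 0.0278; discount at r = 0.105.
D_1 = 2.3660
D_2 = 2.8415
D_3 = 3.4127
D_4 = 4.0986
D_5 = 4.3486
D_6 = 4.6139
D_7 = 4.8954
TV_7 = 5.0314/(0.105−0.0278) = 65.1742
P₀ = Σ Dₜ/(1+r)ᵗ + TV_7/(1+r)^7 = 49.7541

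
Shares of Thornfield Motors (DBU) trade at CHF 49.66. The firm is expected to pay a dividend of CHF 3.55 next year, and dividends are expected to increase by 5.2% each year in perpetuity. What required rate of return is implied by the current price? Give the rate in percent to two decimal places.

Rearranging the constant-growth DDM: r = D₁/P₀ + g.
r = 3.5500 / 49.66 + 0.052 = 0.07149 + 0.052 = 0.12349

12.35%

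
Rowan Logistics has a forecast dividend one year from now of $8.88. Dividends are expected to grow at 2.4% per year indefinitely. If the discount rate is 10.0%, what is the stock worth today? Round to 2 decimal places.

$116.84

Gordon growth model: P₀ = D₁/(r − g), with D₁ = 8.88 given directly.
P₀ = 8.8800 / (0.1 − 0.024) = 8.8800 / 0.076 = 116.8421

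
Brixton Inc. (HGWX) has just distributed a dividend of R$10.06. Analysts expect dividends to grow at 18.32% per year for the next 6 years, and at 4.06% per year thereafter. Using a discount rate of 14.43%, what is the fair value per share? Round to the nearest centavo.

Two-stage DDM. Project D₁…D_6 at 0.1832, terminal growth 0.0406, discount at r = 0.1443.
D_1 = 11.9030
D_2 = 14.0836
D_3 = 16.6637
D_4 = 19.7165
D_5 = 23.3286
D_6 = 27.6024
Terminal value at t=6: TV = D_7/(r−g) = 28.7231/(0.1443−0.0406) = 276.9823
P₀ = 11.9030/(1+0.1443)^1 + 14.0836/(1+0.1443)^2 + 16.6637/(1+0.1443)^3 + 19.7165/(1+0.1443)^4 + 23.3286/(1+0.1443)^5 + 27.6024/(1+0.1443)^6 + 276.9823/(1+0.1443)^6 = 191.3336

R$191.33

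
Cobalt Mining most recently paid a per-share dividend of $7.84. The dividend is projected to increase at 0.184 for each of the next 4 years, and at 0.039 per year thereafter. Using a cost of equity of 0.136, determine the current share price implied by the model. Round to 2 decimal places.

Two-stage DDM. Project D₁…D_4 at 0.184, terminal growth 0.039, discount at r = 0.136.
D_1 = 9.2826
D_2 = 10.9906
D_3 = 13.0128
D_4 = 15.4072
Terminal value at t=4: TV = D_5/(r−g) = 16.0080/(0.136−0.039) = 165.0314
P₀ = 9.2826/(1+0.136)^1 + 10.9906/(1+0.136)^2 + 13.0128/(1+0.136)^3 + 15.4072/(1+0.136)^4 + 165.0314/(1+0.136)^4 = 133.9110

$133.91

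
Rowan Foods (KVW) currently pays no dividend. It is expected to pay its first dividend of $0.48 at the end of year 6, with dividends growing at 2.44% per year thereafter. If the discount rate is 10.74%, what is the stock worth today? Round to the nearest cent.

Deferred-dividend DDM. At t=5 the remaining stream is a growing perpetuity with first payment D_6 = 0.48.
V_5 = D_6/(r−g) = 0.48/(0.1074−0.0244) = 5.7831
P₀ = V_5/(1+r)^5 = 5.7831/(1+0.1074)^5 = 3.4725

$3.47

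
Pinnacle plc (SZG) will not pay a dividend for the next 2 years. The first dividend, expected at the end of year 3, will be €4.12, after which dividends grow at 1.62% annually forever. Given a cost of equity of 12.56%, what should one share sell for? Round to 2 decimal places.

€29.72

Deferred-dividend DDM. At t=2 the remaining stream is a growing perpetuity with first payment D_3 = 4.12.
V_2 = D_3/(r−g) = 4.12/(0.1256−0.0162) = 37.6600
P₀ = V_2/(1+r)^2 = 37.6600/(1+0.1256)^2 = 29.7243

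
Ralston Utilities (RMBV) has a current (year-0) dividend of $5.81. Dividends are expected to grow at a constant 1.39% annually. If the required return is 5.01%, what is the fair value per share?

Gordon growth model: P₀ = D₁/(r − g). D₁ = 5.81 × (1 + 0.0139) = 5.8908.
P₀ = 5.8908 / (0.0501 − 0.0139) = 5.8908 / 0.0362 = 162.7281

$162.73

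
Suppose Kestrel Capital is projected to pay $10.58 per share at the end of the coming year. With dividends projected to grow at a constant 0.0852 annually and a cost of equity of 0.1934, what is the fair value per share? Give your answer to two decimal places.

Gordon growth model: P₀ = D₁/(r − g), with D₁ = 10.58 given directly.
P₀ = 10.5800 / (0.1934 − 0.0852) = 10.5800 / 0.1082 = 97.7819

$97.78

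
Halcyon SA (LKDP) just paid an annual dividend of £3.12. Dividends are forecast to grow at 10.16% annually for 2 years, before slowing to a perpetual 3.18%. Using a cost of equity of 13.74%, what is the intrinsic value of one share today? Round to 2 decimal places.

£34.54

Two-stage DDM. Project D₁…D_2 at 0.1016, terminal growth 0.0318, discount at r = 0.1374.
D_1 = 3.4370
D_2 = 3.7862
Terminal value at t=2: TV = D_3/(r−g) = 3.9066/(0.1374−0.0318) = 36.9942
P₀ = 3.4370/(1+0.1374)^1 + 3.7862/(1+0.1374)^2 + 36.9942/(1+0.1374)^2 = 34.5446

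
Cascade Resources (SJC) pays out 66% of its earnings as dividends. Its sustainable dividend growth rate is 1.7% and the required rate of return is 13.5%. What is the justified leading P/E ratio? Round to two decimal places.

Justified leading P/E = b/(r−g) = 0.66/(0.135−0.017) = 5.5932

5.59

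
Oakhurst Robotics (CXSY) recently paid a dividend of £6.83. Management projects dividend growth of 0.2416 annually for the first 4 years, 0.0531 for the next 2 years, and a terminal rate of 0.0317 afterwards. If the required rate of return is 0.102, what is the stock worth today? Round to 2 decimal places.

£205.21

Three-stage DDM. Project D₁…D_6; terminal Gordon value at t=6 with g = 0.0317; discount at r = 0.102.
D_1 = 8.4801
D_2 = 10.5289
D_3 = 13.0727
D_4 = 16.2311
D_5 = 17.0930
D_6 = 18.0006
TV_6 = 18.5712/(0.102−0.0317) = 264.1708
P₀ = Σ Dₜ/(1+r)ᵗ + TV_6/(1+r)^6 = 205.2086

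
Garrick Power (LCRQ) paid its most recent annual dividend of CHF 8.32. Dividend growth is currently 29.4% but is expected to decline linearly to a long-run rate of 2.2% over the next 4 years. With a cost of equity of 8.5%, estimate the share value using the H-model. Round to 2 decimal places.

H-model: P₀ = D₀[(1+g_L) + H(g_S−g_L)]/(r−g_L), with H = 4/2 = 2.
P₀ = 8.32 × [(1+0.022) + 2×(0.294−0.022)] / (0.085−0.022)
   = 8.32 × 1.5660 / 0.063 = 206.8114

CHF 206.81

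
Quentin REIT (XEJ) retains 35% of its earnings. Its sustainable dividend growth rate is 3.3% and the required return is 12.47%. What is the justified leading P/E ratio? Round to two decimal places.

Payout ratio b = 1 − 0.35 = 0.65.
Justified leading P/E = b/(r−g) = 0.65/(0.1247−0.033) = 7.0883

7.09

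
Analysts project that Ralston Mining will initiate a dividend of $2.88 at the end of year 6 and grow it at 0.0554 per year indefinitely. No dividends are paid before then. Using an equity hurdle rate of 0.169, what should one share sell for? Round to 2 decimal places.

$11.61

Deferred-dividend DDM. At t=5 the remaining stream is a growing perpetuity with first payment D_6 = 2.88.
V_5 = D_6/(r−g) = 2.88/(0.169−0.0554) = 25.3521
P₀ = V_5/(1+r)^5 = 25.3521/(1+0.169)^5 = 11.6129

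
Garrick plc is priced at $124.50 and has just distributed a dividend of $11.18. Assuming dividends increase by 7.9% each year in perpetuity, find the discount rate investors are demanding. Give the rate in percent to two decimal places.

Rearranging the constant-growth DDM: r = D₁/P₀ + g.
D₁ = 11.18 × (1 + 0.079) = 12.0632.
r = 12.0632 / 124.50 + 0.079 = 0.09689 + 0.079 = 0.17589

17.59%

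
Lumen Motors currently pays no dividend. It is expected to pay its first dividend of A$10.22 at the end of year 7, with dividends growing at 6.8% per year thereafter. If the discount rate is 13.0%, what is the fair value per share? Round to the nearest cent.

A$79.18

Deferred-dividend DDM. At t=6 the remaining stream is a growing perpetuity with first payment D_7 = 10.22.
V_6 = D_7/(r−g) = 10.22/(0.13−0.068) = 164.8387
P₀ = V_6/(1+r)^6 = 164.8387/(1+0.13)^6 = 79.1751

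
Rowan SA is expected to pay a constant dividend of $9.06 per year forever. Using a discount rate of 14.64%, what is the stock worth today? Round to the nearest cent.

$61.89

Zero-growth DDM (perpetuity): P₀ = D/r = 9.06 / 0.1464 = 61.8852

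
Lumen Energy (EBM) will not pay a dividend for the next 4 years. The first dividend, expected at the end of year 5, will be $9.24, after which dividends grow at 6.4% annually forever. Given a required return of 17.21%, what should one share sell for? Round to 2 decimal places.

$45.29

Deferred-dividend DDM. At t=4 the remaining stream is a growing perpetuity with first payment D_5 = 9.24.
V_4 = D_5/(r−g) = 9.24/(0.1721−0.064) = 85.4764
P₀ = V_4/(1+r)^4 = 85.4764/(1+0.1721)^4 = 45.2885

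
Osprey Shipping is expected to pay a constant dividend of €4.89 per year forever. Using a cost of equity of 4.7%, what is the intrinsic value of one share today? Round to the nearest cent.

Zero-growth DDM (perpetuity): P₀ = D/r = 4.89 / 0.047 = 104.0426

€104.04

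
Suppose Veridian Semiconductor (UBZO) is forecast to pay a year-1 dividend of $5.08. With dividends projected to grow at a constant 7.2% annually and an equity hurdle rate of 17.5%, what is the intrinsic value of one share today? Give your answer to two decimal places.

$49.32

Gordon growth model: P₀ = D₁/(r − g), with D₁ = 5.08 given directly.
P₀ = 5.0800 / (0.175 − 0.072) = 5.0800 / 0.103 = 49.3204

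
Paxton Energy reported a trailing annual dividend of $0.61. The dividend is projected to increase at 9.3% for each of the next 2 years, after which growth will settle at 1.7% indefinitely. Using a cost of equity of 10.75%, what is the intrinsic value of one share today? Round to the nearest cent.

$7.87

Two-stage DDM. Project D₁…D_2 at 0.093, terminal growth 0.017, discount at r = 0.1075.
D_1 = 0.6667
D_2 = 0.7287
Terminal value at t=2: TV = D_3/(r−g) = 0.7411/(0.1075−0.017) = 8.1892
P₀ = 0.6667/(1+0.1075)^1 + 0.7287/(1+0.1075)^2 + 8.1892/(1+0.1075)^2 = 7.8727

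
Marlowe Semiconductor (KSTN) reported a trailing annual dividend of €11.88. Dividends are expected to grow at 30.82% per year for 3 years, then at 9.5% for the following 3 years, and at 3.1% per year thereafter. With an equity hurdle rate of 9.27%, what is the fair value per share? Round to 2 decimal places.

€455.86

Three-stage DDM. Project D₁…D_6; terminal Gordon value at t=6 with g = 0.031; discount at r = 0.0927.
D_1 = 15.5414
D_2 = 20.3313
D_3 = 26.5974
D_4 = 29.1241
D_5 = 31.8909
D_6 = 34.9206
TV_6 = 36.0031/(0.0927−0.031) = 583.5186
P₀ = Σ Dₜ/(1+r)ᵗ + TV_6/(1+r)^6 = 455.8600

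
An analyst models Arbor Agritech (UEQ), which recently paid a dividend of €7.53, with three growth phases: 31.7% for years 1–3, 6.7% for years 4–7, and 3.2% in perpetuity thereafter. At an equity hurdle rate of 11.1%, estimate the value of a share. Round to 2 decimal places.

€216.85

Three-stage DDM. Project D₁…D_7; terminal Gordon value at t=7 with g = 0.032; discount at r = 0.111.
D_1 = 9.9170
D_2 = 13.0607
D_3 = 17.2009
D_4 = 18.3534
D_5 = 19.5831
D_6 = 20.8952
D_7 = 22.2951
TV_7 = 23.0086/(0.111−0.032) = 291.2478
P₀ = Σ Dₜ/(1+r)ᵗ + TV_7/(1+r)^7 = 216.8494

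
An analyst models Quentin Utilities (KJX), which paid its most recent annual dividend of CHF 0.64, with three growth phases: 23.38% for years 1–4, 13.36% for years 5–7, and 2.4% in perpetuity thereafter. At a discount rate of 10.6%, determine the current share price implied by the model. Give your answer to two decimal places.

CHF 19.84

Three-stage DDM. Project D₁…D_7; terminal Gordon value at t=7 with g = 0.024; discount at r = 0.106.
D_1 = 0.7896
D_2 = 0.9742
D_3 = 1.2020
D_4 = 1.4831
D_5 = 1.6812
D_6 = 1.9058
D_7 = 2.1604
TV_7 = 2.2123/(0.106−0.024) = 26.9789
P₀ = Σ Dₜ/(1+r)ᵗ + TV_7/(1+r)^7 = 19.8416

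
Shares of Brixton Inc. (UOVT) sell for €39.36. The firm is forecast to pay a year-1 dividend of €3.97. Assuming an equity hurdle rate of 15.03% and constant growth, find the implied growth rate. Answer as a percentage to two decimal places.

4.94%

From P₀ = D₁/(r − g), the implied growth is g = r − D₁/P₀.
g = 0.1503 − 3.97/39.36 = 0.1503 − 0.10086 = 0.04944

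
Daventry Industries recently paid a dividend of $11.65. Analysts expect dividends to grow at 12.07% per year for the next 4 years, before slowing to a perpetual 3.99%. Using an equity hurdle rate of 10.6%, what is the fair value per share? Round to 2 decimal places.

$241.39

Two-stage DDM. Project D₁…D_4 at 0.1207, terminal growth 0.0399, discount at r = 0.106.
D_1 = 13.0562
D_2 = 14.6320
D_3 = 16.3981
D_4 = 18.3774
Terminal value at t=4: TV = D_5/(r−g) = 19.1106/(0.106−0.0399) = 289.1169
P₀ = 13.0562/(1+0.106)^1 + 14.6320/(1+0.106)^2 + 16.3981/(1+0.106)^3 + 18.3774/(1+0.106)^4 + 289.1169/(1+0.106)^4 = 241.3896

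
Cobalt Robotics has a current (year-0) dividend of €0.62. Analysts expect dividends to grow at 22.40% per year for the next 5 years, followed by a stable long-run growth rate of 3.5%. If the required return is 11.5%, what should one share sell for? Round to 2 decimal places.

Two-stage DDM. Project D₁…D_5 at 0.224, terminal growth 0.035, discount at r = 0.115.
D_1 = 0.7589
D_2 = 0.9289
D_3 = 1.1369
D_4 = 1.3916
D_5 = 1.7033
Terminal value at t=5: TV = D_6/(r−g) = 1.7629/(0.115−0.035) = 22.0368
P₀ = 0.7589/(1+0.115)^1 + 0.9289/(1+0.115)^2 + 1.1369/(1+0.115)^3 + 1.3916/(1+0.115)^4 + 1.7033/(1+0.115)^5 + 22.0368/(1+0.115)^5 = 16.9239

€16.92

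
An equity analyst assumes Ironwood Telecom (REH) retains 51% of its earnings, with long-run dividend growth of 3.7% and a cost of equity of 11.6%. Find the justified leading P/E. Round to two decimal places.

Payout ratio b = 1 − 0.51 = 0.49.
Justified leading P/E = b/(r−g) = 0.49/(0.116−0.037) = 6.2025

6.20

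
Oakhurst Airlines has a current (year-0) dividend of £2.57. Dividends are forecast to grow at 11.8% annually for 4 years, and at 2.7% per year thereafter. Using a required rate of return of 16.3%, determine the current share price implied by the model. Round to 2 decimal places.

Two-stage DDM. Project D₁…D_4 at 0.118, terminal growth 0.027, discount at r = 0.163.
D_1 = 2.8733
D_2 = 3.2123
D_3 = 3.5914
D_4 = 4.0151
Terminal value at t=4: TV = D_5/(r−g) = 4.1235/(0.163−0.027) = 30.3202
P₀ = 2.8733/(1+0.163)^1 + 3.2123/(1+0.163)^2 + 3.5914/(1+0.163)^3 + 4.0151/(1+0.163)^4 + 30.3202/(1+0.163)^4 = 25.8968

£25.90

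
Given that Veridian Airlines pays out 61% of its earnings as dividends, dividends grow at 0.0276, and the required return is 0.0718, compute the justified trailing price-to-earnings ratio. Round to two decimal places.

14.18

Justified trailing P/E = b(1+g)/(r−g) = 0.61×(1+0.0276)/(0.0718−0.0276) = 14.1818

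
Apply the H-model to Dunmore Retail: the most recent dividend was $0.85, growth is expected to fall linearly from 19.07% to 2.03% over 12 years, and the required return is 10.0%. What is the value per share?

H-model: P₀ = D₀[(1+g_L) + H(g_S−g_L)]/(r−g_L), with H = 12/2 = 6.
P₀ = 0.85 × [(1+0.0203) + 6×(0.1907−0.0203)] / (0.1−0.0203)
   = 0.85 × 2.0427 / 0.0797 = 21.7854

$21.79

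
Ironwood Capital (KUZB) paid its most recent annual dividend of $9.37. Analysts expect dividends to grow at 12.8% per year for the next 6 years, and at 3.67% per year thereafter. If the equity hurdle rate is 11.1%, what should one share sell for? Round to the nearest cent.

$202.52

Two-stage DDM. Project D₁…D_6 at 0.128, terminal growth 0.0367, discount at r = 0.111.
D_1 = 10.5694
D_2 = 11.9222
D_3 = 13.4483
D_4 = 15.1697
D_5 = 17.1114
D_6 = 19.3016
Terminal value at t=6: TV = D_7/(r−g) = 20.0100/(0.111−0.0367) = 269.3137
P₀ = 10.5694/(1+0.111)^1 + 11.9222/(1+0.111)^2 + 13.4483/(1+0.111)^3 + 15.1697/(1+0.111)^4 + 17.1114/(1+0.111)^5 + 19.3016/(1+0.111)^6 + 269.3137/(1+0.111)^6 = 202.5191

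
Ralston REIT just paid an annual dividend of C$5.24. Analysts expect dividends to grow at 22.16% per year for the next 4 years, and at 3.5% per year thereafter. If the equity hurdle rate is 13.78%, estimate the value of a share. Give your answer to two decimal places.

C$95.22

Two-stage DDM. Project D₁…D_4 at 0.2216, terminal growth 0.035, discount at r = 0.1378.
D_1 = 6.4012
D_2 = 7.8197
D_3 = 9.5525
D_4 = 11.6694
Terminal value at t=4: TV = D_5/(r−g) = 12.0778/(0.1378−0.035) = 117.4883
P₀ = 6.4012/(1+0.1378)^1 + 7.8197/(1+0.1378)^2 + 9.5525/(1+0.1378)^3 + 11.6694/(1+0.1378)^4 + 117.4883/(1+0.1378)^4 = 95.2162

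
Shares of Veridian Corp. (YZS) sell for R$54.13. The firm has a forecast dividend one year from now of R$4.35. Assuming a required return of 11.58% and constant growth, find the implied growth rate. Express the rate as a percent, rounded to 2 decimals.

From P₀ = D₁/(r − g), the implied growth is g = r − D₁/P₀.
g = 0.1158 − 4.35/54.13 = 0.1158 − 0.08036 = 0.03544

3.54%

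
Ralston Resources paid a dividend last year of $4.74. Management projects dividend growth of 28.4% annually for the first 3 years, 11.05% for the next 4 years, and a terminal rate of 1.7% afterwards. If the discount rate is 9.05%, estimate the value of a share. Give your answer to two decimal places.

Three-stage DDM. Project D₁…D_7; terminal Gordon value at t=7 with g = 0.017; discount at r = 0.0905.
D_1 = 6.0862
D_2 = 7.8146
D_3 = 10.0340
D_4 = 11.1427
D_5 = 12.3740
D_6 = 13.7413
D_7 = 15.2598
TV_7 = 15.5192/(0.0905−0.017) = 211.1452
P₀ = Σ Dₜ/(1+r)ᵗ + TV_7/(1+r)^7 = 167.4184

$167.42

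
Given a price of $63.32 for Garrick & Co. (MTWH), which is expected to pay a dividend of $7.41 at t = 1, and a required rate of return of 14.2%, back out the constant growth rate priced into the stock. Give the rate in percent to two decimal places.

2.50%

From P₀ = D₁/(r − g), the implied growth is g = r − D₁/P₀.
g = 0.142 − 7.41/63.32 = 0.142 − 0.11702 = 0.02498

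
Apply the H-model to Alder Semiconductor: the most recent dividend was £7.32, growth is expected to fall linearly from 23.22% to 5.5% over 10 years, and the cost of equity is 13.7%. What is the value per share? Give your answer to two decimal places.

H-model: P₀ = D₀[(1+g_L) + H(g_S−g_L)]/(r−g_L), with H = 10/2 = 5.
P₀ = 7.32 × [(1+0.055) + 5×(0.2322−0.055)] / (0.137−0.055)
   = 7.32 × 1.9410 / 0.082 = 173.2698

£173.27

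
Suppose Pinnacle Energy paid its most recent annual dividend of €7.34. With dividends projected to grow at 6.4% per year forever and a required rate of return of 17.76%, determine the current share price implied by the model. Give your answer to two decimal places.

Gordon growth model: P₀ = D₁/(r − g). D₁ = 7.34 × (1 + 0.064) = 7.8098.
P₀ = 7.8098 / (0.1776 − 0.064) = 7.8098 / 0.1136 = 68.7479

€68.75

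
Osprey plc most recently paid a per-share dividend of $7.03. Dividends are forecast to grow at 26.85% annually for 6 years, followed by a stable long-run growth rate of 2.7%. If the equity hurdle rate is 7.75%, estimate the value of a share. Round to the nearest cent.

Two-stage DDM. Project D₁…D_6 at 0.2685, terminal growth 0.027, discount at r = 0.0775.
D_1 = 8.9176
D_2 = 11.3119
D_3 = 14.3492
D_4 = 18.2019
D_5 = 23.0891
D_6 = 29.2886
Terminal value at t=6: TV = D_7/(r−g) = 30.0794/(0.0775−0.027) = 595.6309
P₀ = 8.9176/(1+0.0775)^1 + 11.3119/(1+0.0775)^2 + 14.3492/(1+0.0775)^3 + 18.2019/(1+0.0775)^4 + 23.0891/(1+0.0775)^5 + 29.2886/(1+0.0775)^6 + 595.6309/(1+0.0775)^6 = 458.2098

$458.21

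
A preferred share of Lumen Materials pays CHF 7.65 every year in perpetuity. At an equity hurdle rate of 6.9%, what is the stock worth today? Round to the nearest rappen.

CHF 110.87

Zero-growth DDM (perpetuity): P₀ = D/r = 7.65 / 0.069 = 110.8696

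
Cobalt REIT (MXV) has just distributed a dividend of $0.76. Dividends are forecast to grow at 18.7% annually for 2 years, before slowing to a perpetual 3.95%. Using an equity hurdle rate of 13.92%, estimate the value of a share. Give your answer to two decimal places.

Two-stage DDM. Project D₁…D_2 at 0.187, terminal growth 0.0395, discount at r = 0.1392.
D_1 = 0.9021
D_2 = 1.0708
Terminal value at t=2: TV = D_3/(r−g) = 1.1131/(0.1392−0.0395) = 11.1646
P₀ = 0.9021/(1+0.1392)^1 + 1.0708/(1+0.1392)^2 + 11.1646/(1+0.1392)^2 = 10.2199

$10.22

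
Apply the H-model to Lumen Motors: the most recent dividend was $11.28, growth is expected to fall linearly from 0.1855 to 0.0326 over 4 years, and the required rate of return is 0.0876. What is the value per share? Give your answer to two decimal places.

$274.49

H-model: P₀ = D₀[(1+g_L) + H(g_S−g_L)]/(r−g_L), with H = 4/2 = 2.
P₀ = 11.28 × [(1+0.0326) + 2×(0.1855−0.0326)] / (0.0876−0.0326)
   = 11.28 × 1.3384 / 0.055 = 274.4937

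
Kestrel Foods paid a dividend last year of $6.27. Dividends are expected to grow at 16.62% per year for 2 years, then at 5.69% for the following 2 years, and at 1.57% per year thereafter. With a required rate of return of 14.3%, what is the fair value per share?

Three-stage DDM. Project D₁…D_4; terminal Gordon value at t=4 with g = 0.0157; discount at r = 0.143.
D_1 = 7.3121
D_2 = 8.5273
D_3 = 9.0125
D_4 = 9.5254
TV_4 = 9.6749/(0.143−0.0157) = 76.0009
P₀ = Σ Dₜ/(1+r)ᵗ + TV_4/(1+r)^4 = 69.0687

$69.07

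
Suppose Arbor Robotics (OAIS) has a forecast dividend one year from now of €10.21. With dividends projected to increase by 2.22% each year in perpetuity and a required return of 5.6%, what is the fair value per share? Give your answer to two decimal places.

Gordon growth model: P₀ = D₁/(r − g), with D₁ = 10.21 given directly.
P₀ = 10.2100 / (0.056 − 0.0222) = 10.2100 / 0.0338 = 302.0710

€302.07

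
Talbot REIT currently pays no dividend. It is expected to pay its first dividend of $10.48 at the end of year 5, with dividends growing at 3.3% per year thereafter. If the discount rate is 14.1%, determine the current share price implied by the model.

$57.25

Deferred-dividend DDM. At t=4 the remaining stream is a growing perpetuity with first payment D_5 = 10.48.
V_4 = D_5/(r−g) = 10.48/(0.141−0.033) = 97.0370
P₀ = V_4/(1+r)^4 = 97.0370/(1+0.141)^4 = 57.2526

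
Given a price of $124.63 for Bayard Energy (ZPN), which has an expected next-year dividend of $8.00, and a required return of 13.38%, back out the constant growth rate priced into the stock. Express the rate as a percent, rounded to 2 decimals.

From P₀ = D₁/(r − g), the implied growth is g = r − D₁/P₀.
g = 0.1338 − 8.00/124.63 = 0.1338 − 0.06419 = 0.06961

6.96%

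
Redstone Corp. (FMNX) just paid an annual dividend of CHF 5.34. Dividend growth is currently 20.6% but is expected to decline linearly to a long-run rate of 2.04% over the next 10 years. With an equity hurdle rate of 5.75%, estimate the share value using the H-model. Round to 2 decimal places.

CHF 280.44

H-model: P₀ = D₀[(1+g_L) + H(g_S−g_L)]/(r−g_L), with H = 10/2 = 5.
P₀ = 5.34 × [(1+0.0204) + 5×(0.206−0.0204)] / (0.0575−0.0204)
   = 5.34 × 1.9484 / 0.0371 = 280.4436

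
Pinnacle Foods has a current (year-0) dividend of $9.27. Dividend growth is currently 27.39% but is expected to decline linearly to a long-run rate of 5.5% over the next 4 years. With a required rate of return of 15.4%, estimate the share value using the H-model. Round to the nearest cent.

H-model: P₀ = D₀[(1+g_L) + H(g_S−g_L)]/(r−g_L), with H = 4/2 = 2.
P₀ = 9.27 × [(1+0.055) + 2×(0.2739−0.055)] / (0.154−0.055)
   = 9.27 × 1.4928 / 0.099 = 139.7804

$139.78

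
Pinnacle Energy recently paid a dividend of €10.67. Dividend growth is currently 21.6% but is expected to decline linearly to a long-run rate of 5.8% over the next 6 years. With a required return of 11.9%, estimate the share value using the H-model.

H-model: P₀ = D₀[(1+g_L) + H(g_S−g_L)]/(r−g_L), with H = 6/2 = 3.
P₀ = 10.67 × [(1+0.058) + 3×(0.216−0.058)] / (0.119−0.058)
   = 10.67 × 1.5320 / 0.061 = 267.9744

€267.97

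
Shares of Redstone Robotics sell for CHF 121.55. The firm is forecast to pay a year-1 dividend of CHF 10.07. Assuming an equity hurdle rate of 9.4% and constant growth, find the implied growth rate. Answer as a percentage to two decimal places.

1.12%

From P₀ = D₁/(r − g), the implied growth is g = r − D₁/P₀.
g = 0.094 − 10.07/121.55 = 0.094 − 0.08285 = 0.01115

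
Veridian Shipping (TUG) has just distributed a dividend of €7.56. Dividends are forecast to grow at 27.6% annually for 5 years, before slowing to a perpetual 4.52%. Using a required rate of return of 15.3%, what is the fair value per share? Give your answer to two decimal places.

Two-stage DDM. Project D₁…D_5 at 0.276, terminal growth 0.0452, discount at r = 0.153.
D_1 = 9.6466
D_2 = 12.3090
D_3 = 15.7063
D_4 = 20.0412
D_5 = 25.5726
Terminal value at t=5: TV = D_6/(r−g) = 26.7285/(0.153−0.0452) = 247.9453
P₀ = 9.6466/(1+0.153)^1 + 12.3090/(1+0.153)^2 + 15.7063/(1+0.153)^3 + 20.0412/(1+0.153)^4 + 25.5726/(1+0.153)^5 + 247.9453/(1+0.153)^5 = 173.4389

€173.44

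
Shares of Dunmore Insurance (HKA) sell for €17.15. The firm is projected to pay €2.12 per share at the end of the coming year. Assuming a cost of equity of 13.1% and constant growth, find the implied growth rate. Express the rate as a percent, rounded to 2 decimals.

0.74%

From P₀ = D₁/(r − g), the implied growth is g = r − D₁/P₀.
g = 0.131 − 2.12/17.15 = 0.131 − 0.12362 = 0.00738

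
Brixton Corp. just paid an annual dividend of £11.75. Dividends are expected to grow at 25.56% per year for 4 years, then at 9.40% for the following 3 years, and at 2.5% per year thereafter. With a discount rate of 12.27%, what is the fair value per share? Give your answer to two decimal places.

£293.46

Three-stage DDM. Project D₁…D_7; terminal Gordon value at t=7 with g = 0.025; discount at r = 0.1227.
D_1 = 14.7533
D_2 = 18.5242
D_3 = 23.2590
D_4 = 29.2041
D_5 = 31.9492
D_6 = 34.9525
D_7 = 38.2380
TV_7 = 39.1939/(0.1227−0.025) = 401.1662
P₀ = Σ Dₜ/(1+r)ᵗ + TV_7/(1+r)^7 = 293.4634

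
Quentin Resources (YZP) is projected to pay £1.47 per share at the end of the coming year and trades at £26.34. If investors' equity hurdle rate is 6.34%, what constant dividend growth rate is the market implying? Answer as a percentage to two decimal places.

0.76%

From P₀ = D₁/(r − g), the implied growth is g = r − D₁/P₀.
g = 0.0634 − 1.47/26.34 = 0.0634 − 0.05581 = 0.00759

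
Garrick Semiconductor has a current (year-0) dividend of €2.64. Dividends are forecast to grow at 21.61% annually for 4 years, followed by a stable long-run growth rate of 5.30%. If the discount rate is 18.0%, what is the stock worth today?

€36.09

Two-stage DDM. Project D₁…D_4 at 0.2161, terminal growth 0.053, discount at r = 0.18.
D_1 = 3.2105
D_2 = 3.9043
D_3 = 4.7480
D_4 = 5.7741
Terminal value at t=4: TV = D_5/(r−g) = 6.0801/(0.18−0.053) = 47.8747
P₀ = 3.2105/(1+0.18)^1 + 3.9043/(1+0.18)^2 + 4.7480/(1+0.18)^3 + 5.7741/(1+0.18)^4 + 47.8747/(1+0.18)^4 = 36.0860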